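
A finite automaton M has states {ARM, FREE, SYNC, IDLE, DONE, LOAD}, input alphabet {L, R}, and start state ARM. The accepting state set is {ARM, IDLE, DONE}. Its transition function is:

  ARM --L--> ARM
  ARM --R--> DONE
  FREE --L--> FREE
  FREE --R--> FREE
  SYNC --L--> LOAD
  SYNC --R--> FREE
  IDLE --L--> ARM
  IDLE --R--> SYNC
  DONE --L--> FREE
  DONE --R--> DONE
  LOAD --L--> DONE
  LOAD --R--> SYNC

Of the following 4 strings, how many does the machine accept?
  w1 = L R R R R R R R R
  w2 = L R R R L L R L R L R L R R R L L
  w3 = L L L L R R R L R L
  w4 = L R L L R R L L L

w1:
  start at ARM
  read 'L': ARM → ARM
  read 'R': ARM → DONE
  read 'R': DONE → DONE
  read 'R': DONE → DONE
  read 'R': DONE → DONE
  read 'R': DONE → DONE
  read 'R': DONE → DONE
  read 'R': DONE → DONE
  read 'R': DONE → DONE
  end DONE, accepted
w2:
  start at ARM
  read 'L': ARM → ARM
  read 'R': ARM → DONE
  read 'R': DONE → DONE
  read 'R': DONE → DONE
  read 'L': DONE → FREE
  read 'L': FREE → FREE
  read 'R': FREE → FREE
  read 'L': FREE → FREE
  read 'R': FREE → FREE
  read 'L': FREE → FREE
  read 'R': FREE → FREE
  read 'L': FREE → FREE
  read 'R': FREE → FREE
  read 'R': FREE → FREE
  read 'R': FREE → FREE
  read 'L': FREE → FREE
  read 'L': FREE → FREE
  end FREE, rejected
w3:
  start at ARM
  read 'L': ARM → ARM
  read 'L': ARM → ARM
  read 'L': ARM → ARM
  read 'L': ARM → ARM
  read 'R': ARM → DONE
  read 'R': DONE → DONE
  read 'R': DONE → DONE
  read 'L': DONE → FREE
  read 'R': FREE → FREE
  read 'L': FREE → FREE
  end FREE, rejected
w4:
  start at ARM
  read 'L': ARM → ARM
  read 'R': ARM → DONE
  read 'L': DONE → FREE
  read 'L': FREE → FREE
  read 'R': FREE → FREE
  read 'R': FREE → FREE
  read 'L': FREE → FREE
  read 'L': FREE → FREE
  read 'L': FREE → FREE
  end FREE, rejected

1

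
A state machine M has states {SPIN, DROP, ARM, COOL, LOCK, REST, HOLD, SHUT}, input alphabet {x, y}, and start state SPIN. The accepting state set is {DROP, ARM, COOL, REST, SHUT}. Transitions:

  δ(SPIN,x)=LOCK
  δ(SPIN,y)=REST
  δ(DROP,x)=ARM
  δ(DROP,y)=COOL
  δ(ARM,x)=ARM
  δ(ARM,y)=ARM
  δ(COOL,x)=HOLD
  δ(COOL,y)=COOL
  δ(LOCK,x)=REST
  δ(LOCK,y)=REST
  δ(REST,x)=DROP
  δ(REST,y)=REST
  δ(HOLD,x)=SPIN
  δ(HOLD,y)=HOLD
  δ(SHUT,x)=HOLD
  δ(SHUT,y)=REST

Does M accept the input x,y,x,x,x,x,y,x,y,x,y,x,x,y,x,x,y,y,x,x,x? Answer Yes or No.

Yes

Trace: SPIN -x-> LOCK -y-> REST -x-> DROP -x-> ARM -x-> ARM -x-> ARM -y-> ARM -x-> ARM -y-> ARM -x-> ARM -y-> ARM -x-> ARM -x-> ARM -y-> ARM -x-> ARM -x-> ARM -y-> ARM -y-> ARM -x-> ARM -x-> ARM -x-> ARM
End state ARM is accepting.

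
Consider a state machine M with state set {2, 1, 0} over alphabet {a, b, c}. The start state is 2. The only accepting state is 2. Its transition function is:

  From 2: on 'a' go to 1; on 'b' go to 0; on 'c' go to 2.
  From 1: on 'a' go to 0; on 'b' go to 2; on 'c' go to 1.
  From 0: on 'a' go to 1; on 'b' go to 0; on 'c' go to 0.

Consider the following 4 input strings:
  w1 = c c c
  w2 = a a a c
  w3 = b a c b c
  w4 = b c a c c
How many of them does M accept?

2

w1:
  start at 2
  read 'c': 2 → 2
  read 'c': 2 → 2
  read 'c': 2 → 2
  end 2, accepted
w2:
  start at 2
  read 'a': 2 → 1
  read 'a': 1 → 0
  read 'a': 0 → 1
  read 'c': 1 → 1
  end 1, rejected
w3:
  start at 2
  read 'b': 2 → 0
  read 'a': 0 → 1
  read 'c': 1 → 1
  read 'b': 1 → 2
  read 'c': 2 → 2
  end 2, accepted
w4:
  start at 2
  read 'b': 2 → 0
  read 'c': 0 → 0
  read 'a': 0 → 1
  read 'c': 1 → 1
  read 'c': 1 → 1
  end 1, rejected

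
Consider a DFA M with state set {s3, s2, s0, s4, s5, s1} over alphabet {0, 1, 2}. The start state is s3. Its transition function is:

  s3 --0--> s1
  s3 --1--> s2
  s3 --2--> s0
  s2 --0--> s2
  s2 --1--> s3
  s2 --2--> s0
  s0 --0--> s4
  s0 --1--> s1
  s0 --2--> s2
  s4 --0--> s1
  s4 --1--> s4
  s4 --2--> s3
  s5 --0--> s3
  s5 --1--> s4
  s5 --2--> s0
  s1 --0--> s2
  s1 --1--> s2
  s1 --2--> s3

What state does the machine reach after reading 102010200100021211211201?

s4

s3 → s2 → s2 → s0 → s4 → s4 → s1 → s3 → s1 → s2 → s3 → s1 → s2 → s2 → s0 → s1 → s3 → s2 → s3 → s0 → s1 → s2 → s0 → s4 → s4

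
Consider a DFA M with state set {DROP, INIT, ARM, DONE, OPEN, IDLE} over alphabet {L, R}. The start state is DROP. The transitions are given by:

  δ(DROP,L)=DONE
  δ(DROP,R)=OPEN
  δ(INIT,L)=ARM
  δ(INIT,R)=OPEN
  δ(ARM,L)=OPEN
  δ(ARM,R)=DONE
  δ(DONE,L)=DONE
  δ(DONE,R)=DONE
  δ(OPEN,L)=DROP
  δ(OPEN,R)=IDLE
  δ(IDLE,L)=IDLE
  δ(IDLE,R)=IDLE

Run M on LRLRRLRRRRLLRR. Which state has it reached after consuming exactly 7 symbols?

start at DROP
read 'L': DROP → DONE
read 'R': DONE → DONE
read 'L': DONE → DONE
read 'R': DONE → DONE
read 'R': DONE → DONE
read 'L': DONE → DONE
read 'R': DONE → DONE
After 7 symbols: DONE.

DONE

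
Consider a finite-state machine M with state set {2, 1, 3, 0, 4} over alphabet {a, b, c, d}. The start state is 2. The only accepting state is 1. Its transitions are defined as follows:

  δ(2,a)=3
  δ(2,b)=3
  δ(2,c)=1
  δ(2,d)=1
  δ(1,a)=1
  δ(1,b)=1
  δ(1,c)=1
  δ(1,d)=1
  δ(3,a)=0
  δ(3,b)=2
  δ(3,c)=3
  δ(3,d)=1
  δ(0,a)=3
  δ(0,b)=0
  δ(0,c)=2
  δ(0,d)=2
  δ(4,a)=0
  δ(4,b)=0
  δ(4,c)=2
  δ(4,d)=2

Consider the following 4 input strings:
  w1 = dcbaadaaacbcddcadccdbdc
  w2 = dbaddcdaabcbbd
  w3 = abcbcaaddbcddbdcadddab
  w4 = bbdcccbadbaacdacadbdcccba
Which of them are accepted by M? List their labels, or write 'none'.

w1, w2, w3, w4

w1: Trace: 2 -d-> 1 -c-> 1 -b-> 1 -a-> 1 -a-> 1 -d-> 1 -a-> 1 -a-> 1 -a-> 1 -c-> 1 -b-> 1 -c-> 1 -d-> 1 -d-> 1 -c-> 1 -a-> 1 -d-> 1 -c-> 1 -c-> 1 -d-> 1 -b-> 1 -d-> 1 -c-> 1  → end 1, accepted
w2: Trace: 2 -d-> 1 -b-> 1 -a-> 1 -d-> 1 -d-> 1 -c-> 1 -d-> 1 -a-> 1 -a-> 1 -b-> 1 -c-> 1 -b-> 1 -b-> 1 -d-> 1  → end 1, accepted
w3: Trace: 2 -a-> 3 -b-> 2 -c-> 1 -b-> 1 -c-> 1 -a-> 1 -a-> 1 -d-> 1 -d-> 1 -b-> 1 -c-> 1 -d-> 1 -d-> 1 -b-> 1 -d-> 1 -c-> 1 -a-> 1 -d-> 1 -d-> 1 -d-> 1 -a-> 1 -b-> 1  → end 1, accepted
w4: Trace: 2 -b-> 3 -b-> 2 -d-> 1 -c-> 1 -c-> 1 -c-> 1 -b-> 1 -a-> 1 -d-> 1 -b-> 1 -a-> 1 -a-> 1 -c-> 1 -d-> 1 -a-> 1 -c-> 1 -a-> 1 -d-> 1 -b-> 1 -d-> 1 -c-> 1 -c-> 1 -c-> 1 -b-> 1 -a-> 1  → end 1, accepted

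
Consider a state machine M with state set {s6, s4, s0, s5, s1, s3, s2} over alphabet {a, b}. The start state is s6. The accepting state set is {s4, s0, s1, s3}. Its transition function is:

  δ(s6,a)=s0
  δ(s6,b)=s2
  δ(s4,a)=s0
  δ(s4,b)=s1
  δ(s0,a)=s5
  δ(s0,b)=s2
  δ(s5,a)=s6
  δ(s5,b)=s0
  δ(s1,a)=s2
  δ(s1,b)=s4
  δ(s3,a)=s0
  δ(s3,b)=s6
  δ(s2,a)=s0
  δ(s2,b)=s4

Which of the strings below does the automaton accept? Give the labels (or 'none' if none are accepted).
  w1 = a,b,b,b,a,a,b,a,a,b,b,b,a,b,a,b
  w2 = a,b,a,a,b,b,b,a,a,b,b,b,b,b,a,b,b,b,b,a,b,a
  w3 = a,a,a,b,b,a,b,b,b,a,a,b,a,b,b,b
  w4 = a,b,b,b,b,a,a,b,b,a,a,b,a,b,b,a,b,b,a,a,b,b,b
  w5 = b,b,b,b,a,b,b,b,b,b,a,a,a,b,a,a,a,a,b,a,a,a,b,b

w2, w3, w4, w5

w1:
  start at s6
  read 'a': s6 → s0
  read 'b': s0 → s2
  read 'b': s2 → s4
  read 'b': s4 → s1
  read 'a': s1 → s2
  read 'a': s2 → s0
  read 'b': s0 → s2
  read 'a': s2 → s0
  read 'a': s0 → s5
  read 'b': s5 → s0
  read 'b': s0 → s2
  read 'b': s2 → s4
  read 'a': s4 → s0
  read 'b': s0 → s2
  read 'a': s2 → s0
  read 'b': s0 → s2
  end s2, rejected
w2:
  start at s6
  read 'a': s6 → s0
  read 'b': s0 → s2
  read 'a': s2 → s0
  read 'a': s0 → s5
  read 'b': s5 → s0
  read 'b': s0 → s2
  read 'b': s2 → s4
  read 'a': s4 → s0
  read 'a': s0 → s5
  read 'b': s5 → s0
  read 'b': s0 → s2
  read 'b': s2 → s4
  read 'b': s4 → s1
  read 'b': s1 → s4
  read 'a': s4 → s0
  read 'b': s0 → s2
  read 'b': s2 → s4
  read 'b': s4 → s1
  read 'b': s1 → s4
  read 'a': s4 → s0
  read 'b': s0 → s2
  read 'a': s2 → s0
  end s0, accepted
w3:
  start at s6
  read 'a': s6 → s0
  read 'a': s0 → s5
  read 'a': s5 → s6
  read 'b': s6 → s2
  read 'b': s2 → s4
  read 'a': s4 → s0
  read 'b': s0 → s2
  read 'b': s2 → s4
  read 'b': s4 → s1
  read 'a': s1 → s2
  read 'a': s2 → s0
  read 'b': s0 → s2
  read 'a': s2 → s0
  read 'b': s0 → s2
  read 'b': s2 → s4
  read 'b': s4 → s1
  end s1, accepted
w4:
  start at s6
  read 'a': s6 → s0
  read 'b': s0 → s2
  read 'b': s2 → s4
  read 'b': s4 → s1
  read 'b': s1 → s4
  read 'a': s4 → s0
  read 'a': s0 → s5
  read 'b': s5 → s0
  read 'b': s0 → s2
  read 'a': s2 → s0
  read 'a': s0 → s5
  read 'b': s5 → s0
  read 'a': s0 → s5
  read 'b': s5 → s0
  read 'b': s0 → s2
  read 'a': s2 → s0
  read 'b': s0 → s2
  read 'b': s2 → s4
  read 'a': s4 → s0
  read 'a': s0 → s5
  read 'b': s5 → s0
  read 'b': s0 → s2
  read 'b': s2 → s4
  end s4, accepted
w5:
  start at s6
  read 'b': s6 → s2
  read 'b': s2 → s4
  read 'b': s4 → s1
  read 'b': s1 → s4
  read 'a': s4 → s0
  read 'b': s0 → s2
  read 'b': s2 → s4
  read 'b': s4 → s1
  read 'b': s1 → s4
  read 'b': s4 → s1
  read 'a': s1 → s2
  read 'a': s2 → s0
  read 'a': s0 → s5
  read 'b': s5 → s0
  read 'a': s0 → s5
  read 'a': s5 → s6
  read 'a': s6 → s0
  read 'a': s0 → s5
  read 'b': s5 → s0
  read 'a': s0 → s5
  read 'a': s5 → s6
  read 'a': s6 → s0
  read 'b': s0 → s2
  read 'b': s2 → s4
  end s4, accepted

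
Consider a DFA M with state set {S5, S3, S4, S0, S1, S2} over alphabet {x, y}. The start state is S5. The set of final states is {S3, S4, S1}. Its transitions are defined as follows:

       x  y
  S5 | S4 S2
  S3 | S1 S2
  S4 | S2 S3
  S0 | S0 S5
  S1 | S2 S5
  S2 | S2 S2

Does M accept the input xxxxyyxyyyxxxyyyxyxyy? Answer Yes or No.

No

start at S5
read 'x': S5 → S4
read 'x': S4 → S2
read 'x': S2 → S2
read 'x': S2 → S2
read 'y': S2 → S2
read 'y': S2 → S2
read 'x': S2 → S2
read 'y': S2 → S2
read 'y': S2 → S2
read 'y': S2 → S2
read 'x': S2 → S2
read 'x': S2 → S2
read 'x': S2 → S2
read 'y': S2 → S2
read 'y': S2 → S2
read 'y': S2 → S2
read 'x': S2 → S2
read 'y': S2 → S2
read 'x': S2 → S2
read 'y': S2 → S2
read 'y': S2 → S2
End state S2 is not accepting.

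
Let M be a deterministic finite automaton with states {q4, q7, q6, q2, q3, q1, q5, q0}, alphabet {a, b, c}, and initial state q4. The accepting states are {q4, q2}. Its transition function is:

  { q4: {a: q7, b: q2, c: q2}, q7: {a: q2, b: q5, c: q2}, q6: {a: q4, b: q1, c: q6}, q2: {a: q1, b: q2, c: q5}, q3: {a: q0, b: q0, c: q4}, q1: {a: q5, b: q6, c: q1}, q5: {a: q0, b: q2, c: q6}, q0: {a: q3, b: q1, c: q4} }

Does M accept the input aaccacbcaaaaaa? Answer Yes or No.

No

q4 → q7 → q2 → q5 → q6 → q4 → q2 → q2 → q5 → q0 → q3 → q0 → q3 → q0 → q3
End state q3 is not accepting.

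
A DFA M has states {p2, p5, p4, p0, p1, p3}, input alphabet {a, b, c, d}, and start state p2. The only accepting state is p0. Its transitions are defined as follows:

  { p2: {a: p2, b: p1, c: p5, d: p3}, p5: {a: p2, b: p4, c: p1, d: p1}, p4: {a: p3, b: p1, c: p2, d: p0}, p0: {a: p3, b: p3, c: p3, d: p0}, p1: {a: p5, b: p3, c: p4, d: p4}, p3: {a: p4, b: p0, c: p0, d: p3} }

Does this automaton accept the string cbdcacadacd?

p2 → p5 → p4 → p0 → p3 → p4 → p2 → p2 → p3 → p4 → p2 → p3
End state p3 is not accepting.

No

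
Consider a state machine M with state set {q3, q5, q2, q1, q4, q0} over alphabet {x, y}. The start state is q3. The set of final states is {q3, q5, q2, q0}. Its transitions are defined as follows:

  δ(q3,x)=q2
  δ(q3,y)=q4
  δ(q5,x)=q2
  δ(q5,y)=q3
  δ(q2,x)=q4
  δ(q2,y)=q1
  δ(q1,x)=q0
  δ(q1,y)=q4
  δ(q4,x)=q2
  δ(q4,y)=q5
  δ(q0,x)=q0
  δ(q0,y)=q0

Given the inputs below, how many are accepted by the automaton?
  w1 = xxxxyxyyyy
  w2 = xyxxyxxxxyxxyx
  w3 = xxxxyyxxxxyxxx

3

w1:
  start at q3
  read 'x': q3 → q2
  read 'x': q2 → q4
  read 'x': q4 → q2
  read 'x': q2 → q4
  read 'y': q4 → q5
  read 'x': q5 → q2
  read 'y': q2 → q1
  read 'y': q1 → q4
  read 'y': q4 → q5
  read 'y': q5 → q3
  end q3, accepted
w2:
  start at q3
  read 'x': q3 → q2
  read 'y': q2 → q1
  read 'x': q1 → q0
  read 'x': q0 → q0
  read 'y': q0 → q0
  read 'x': q0 → q0
  read 'x': q0 → q0
  read 'x': q0 → q0
  read 'x': q0 → q0
  read 'y': q0 → q0
  read 'x': q0 → q0
  read 'x': q0 → q0
  read 'y': q0 → q0
  read 'x': q0 → q0
  end q0, accepted
w3:
  start at q3
  read 'x': q3 → q2
  read 'x': q2 → q4
  read 'x': q4 → q2
  read 'x': q2 → q4
  read 'y': q4 → q5
  read 'y': q5 → q3
  read 'x': q3 → q2
  read 'x': q2 → q4
  read 'x': q4 → q2
  read 'x': q2 → q4
  read 'y': q4 → q5
  read 'x': q5 → q2
  read 'x': q2 → q4
  read 'x': q4 → q2
  end q2, accepted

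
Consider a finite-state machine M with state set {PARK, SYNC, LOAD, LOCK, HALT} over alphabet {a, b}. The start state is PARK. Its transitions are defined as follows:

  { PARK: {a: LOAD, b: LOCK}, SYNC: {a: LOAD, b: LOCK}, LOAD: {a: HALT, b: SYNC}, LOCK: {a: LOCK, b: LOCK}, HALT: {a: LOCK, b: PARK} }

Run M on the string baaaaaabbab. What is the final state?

LOCK

PARK → LOCK → LOCK → LOCK → LOCK → LOCK → LOCK → LOCK → LOCK → LOCK → LOCK → LOCK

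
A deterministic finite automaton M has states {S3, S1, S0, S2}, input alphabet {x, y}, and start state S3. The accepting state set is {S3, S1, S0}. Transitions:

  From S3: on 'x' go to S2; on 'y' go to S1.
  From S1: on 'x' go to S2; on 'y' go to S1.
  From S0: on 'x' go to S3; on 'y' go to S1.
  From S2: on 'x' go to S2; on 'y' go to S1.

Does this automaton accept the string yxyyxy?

Yes

Trace: S3 -y-> S1 -x-> S2 -y-> S1 -y-> S1 -x-> S2 -y-> S1
End state S1 is accepting.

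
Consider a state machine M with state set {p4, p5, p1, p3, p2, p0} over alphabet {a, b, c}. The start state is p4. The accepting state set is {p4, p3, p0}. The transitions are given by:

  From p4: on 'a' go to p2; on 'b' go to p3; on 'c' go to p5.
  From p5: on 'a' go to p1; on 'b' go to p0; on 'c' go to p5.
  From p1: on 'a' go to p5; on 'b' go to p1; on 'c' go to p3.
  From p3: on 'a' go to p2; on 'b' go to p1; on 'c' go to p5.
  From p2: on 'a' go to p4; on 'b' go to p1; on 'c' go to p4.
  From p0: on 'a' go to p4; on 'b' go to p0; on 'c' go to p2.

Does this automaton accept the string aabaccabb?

p4 → p2 → p4 → p3 → p2 → p4 → p5 → p1 → p1 → p1
End state p1 is not accepting.

No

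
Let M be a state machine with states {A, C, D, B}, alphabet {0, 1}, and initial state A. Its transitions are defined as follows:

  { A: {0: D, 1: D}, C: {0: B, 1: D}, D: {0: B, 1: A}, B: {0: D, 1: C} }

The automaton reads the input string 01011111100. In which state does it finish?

D

A → D → A → D → A → D → A → D → A → D → B → D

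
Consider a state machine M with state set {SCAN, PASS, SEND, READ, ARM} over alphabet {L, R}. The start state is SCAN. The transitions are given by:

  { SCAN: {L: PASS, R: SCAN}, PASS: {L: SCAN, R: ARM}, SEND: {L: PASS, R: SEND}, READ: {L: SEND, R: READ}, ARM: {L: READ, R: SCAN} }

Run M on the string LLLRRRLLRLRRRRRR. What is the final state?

SCAN → PASS → SCAN → PASS → ARM → SCAN → SCAN → PASS → SCAN → SCAN → PASS → ARM → SCAN → SCAN → SCAN → SCAN → SCAN

SCAN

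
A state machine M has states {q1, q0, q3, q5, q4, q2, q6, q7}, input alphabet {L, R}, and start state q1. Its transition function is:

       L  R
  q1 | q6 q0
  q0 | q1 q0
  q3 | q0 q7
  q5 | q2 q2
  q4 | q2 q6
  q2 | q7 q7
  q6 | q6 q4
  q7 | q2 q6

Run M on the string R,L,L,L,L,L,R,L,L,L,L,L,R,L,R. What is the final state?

q1 → q0 → q1 → q6 → q6 → q6 → q6 → q4 → q2 → q7 → q2 → q7 → q2 → q7 → q2 → q7

q7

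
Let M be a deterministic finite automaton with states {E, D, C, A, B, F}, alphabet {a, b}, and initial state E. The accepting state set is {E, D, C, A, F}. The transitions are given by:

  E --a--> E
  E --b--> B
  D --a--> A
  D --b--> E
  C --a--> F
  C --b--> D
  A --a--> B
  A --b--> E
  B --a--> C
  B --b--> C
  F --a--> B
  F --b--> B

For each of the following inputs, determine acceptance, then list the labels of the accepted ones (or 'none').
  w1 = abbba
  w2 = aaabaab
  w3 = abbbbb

w1

w1: E → E → B → C → D → A  → end A, accepted
w2: E → E → E → E → B → C → F → B  → end B, rejected
w3: E → E → B → C → D → E → B  → end B, rejected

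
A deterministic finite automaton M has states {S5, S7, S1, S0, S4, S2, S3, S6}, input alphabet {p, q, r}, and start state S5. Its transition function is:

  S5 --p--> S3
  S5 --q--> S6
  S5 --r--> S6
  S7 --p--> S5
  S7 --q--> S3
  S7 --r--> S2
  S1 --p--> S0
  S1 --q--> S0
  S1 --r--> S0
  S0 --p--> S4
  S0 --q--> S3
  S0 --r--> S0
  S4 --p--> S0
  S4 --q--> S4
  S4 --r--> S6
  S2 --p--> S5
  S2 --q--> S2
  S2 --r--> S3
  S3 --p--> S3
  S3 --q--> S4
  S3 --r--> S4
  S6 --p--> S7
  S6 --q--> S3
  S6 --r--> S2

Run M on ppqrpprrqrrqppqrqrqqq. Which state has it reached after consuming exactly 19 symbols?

S4

Trace: S5 -p-> S3 -p-> S3 -q-> S4 -r-> S6 -p-> S7 -p-> S5 -r-> S6 -r-> S2 -q-> S2 -r-> S3 -r-> S4 -q-> S4 -p-> S0 -p-> S4 -q-> S4 -r-> S6 -q-> S3 -r-> S4 -q-> S4
After 19 symbols: S4.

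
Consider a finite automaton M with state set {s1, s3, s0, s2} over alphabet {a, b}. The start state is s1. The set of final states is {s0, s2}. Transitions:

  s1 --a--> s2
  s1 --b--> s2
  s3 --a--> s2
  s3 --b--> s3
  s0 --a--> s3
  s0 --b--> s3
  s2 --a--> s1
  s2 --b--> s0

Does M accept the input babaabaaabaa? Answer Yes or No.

Trace: s1 -b-> s2 -a-> s1 -b-> s2 -a-> s1 -a-> s2 -b-> s0 -a-> s3 -a-> s2 -a-> s1 -b-> s2 -a-> s1 -a-> s2
End state s2 is accepting.

Yes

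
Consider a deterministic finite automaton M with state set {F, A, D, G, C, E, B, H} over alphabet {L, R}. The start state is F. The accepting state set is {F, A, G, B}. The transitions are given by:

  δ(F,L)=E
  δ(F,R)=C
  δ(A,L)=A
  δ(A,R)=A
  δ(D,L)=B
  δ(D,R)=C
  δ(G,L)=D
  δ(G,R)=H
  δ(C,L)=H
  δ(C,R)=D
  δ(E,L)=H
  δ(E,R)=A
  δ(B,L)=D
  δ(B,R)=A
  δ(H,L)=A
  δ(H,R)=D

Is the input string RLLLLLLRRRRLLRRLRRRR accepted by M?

Trace: F -R-> C -L-> H -L-> A -L-> A -L-> A -L-> A -L-> A -R-> A -R-> A -R-> A -R-> A -L-> A -L-> A -R-> A -R-> A -L-> A -R-> A -R-> A -R-> A -R-> A
End state A is accepting.

Yes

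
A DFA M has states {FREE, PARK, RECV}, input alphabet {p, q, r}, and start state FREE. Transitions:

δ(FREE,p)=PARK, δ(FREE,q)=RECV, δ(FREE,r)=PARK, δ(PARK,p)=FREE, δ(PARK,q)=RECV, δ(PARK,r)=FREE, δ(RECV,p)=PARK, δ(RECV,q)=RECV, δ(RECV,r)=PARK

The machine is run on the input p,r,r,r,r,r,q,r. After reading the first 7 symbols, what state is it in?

FREE → PARK → FREE → PARK → FREE → PARK → FREE → RECV
After 7 symbols: RECV.

RECV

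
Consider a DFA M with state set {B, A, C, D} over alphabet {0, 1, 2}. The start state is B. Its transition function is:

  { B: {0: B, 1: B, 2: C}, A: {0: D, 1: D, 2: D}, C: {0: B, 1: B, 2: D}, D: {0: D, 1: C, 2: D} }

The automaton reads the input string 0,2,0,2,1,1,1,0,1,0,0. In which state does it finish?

start at B
read '0': B → B
read '2': B → C
read '0': C → B
read '2': B → C
read '1': C → B
read '1': B → B
read '1': B → B
read '0': B → B
read '1': B → B
read '0': B → B
read '0': B → B

B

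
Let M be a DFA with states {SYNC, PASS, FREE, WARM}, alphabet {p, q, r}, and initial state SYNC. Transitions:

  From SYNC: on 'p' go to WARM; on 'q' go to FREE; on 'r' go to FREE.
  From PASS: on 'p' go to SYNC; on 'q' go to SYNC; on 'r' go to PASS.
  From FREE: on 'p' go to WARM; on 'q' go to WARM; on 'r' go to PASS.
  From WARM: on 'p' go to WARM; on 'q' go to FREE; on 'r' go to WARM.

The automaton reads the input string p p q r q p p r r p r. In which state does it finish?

WARM

SYNC → WARM → WARM → FREE → PASS → SYNC → WARM → WARM → WARM → WARM → WARM → WARM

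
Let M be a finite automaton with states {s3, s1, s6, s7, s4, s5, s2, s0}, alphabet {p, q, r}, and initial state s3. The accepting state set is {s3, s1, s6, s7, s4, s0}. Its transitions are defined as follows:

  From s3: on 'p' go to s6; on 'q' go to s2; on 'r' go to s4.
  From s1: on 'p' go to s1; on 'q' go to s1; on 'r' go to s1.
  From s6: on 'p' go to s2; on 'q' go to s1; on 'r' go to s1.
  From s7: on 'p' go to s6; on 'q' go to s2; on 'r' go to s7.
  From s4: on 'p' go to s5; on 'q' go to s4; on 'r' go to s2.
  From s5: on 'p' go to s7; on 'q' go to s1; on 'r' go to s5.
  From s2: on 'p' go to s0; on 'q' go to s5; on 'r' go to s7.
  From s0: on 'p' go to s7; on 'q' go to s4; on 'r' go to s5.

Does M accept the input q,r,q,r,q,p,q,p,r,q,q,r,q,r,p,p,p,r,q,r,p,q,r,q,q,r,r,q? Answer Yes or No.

Trace: s3 -q-> s2 -r-> s7 -q-> s2 -r-> s7 -q-> s2 -p-> s0 -q-> s4 -p-> s5 -r-> s5 -q-> s1 -q-> s1 -r-> s1 -q-> s1 -r-> s1 -p-> s1 -p-> s1 -p-> s1 -r-> s1 -q-> s1 -r-> s1 -p-> s1 -q-> s1 -r-> s1 -q-> s1 -q-> s1 -r-> s1 -r-> s1 -q-> s1
End state s1 is accepting.

Yes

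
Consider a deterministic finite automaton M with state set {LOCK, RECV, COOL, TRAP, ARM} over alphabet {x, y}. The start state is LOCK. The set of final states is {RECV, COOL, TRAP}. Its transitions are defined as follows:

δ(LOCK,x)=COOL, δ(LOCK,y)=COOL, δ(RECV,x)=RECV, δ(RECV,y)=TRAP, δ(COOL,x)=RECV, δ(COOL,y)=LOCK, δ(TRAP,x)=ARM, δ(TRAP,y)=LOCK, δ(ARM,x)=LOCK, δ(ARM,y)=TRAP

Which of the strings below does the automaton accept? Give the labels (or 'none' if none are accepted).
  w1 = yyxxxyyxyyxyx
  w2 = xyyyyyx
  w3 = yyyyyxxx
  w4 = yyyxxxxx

w1: Trace: LOCK -y-> COOL -y-> LOCK -x-> COOL -x-> RECV -x-> RECV -y-> TRAP -y-> LOCK -x-> COOL -y-> LOCK -y-> COOL -x-> RECV -y-> TRAP -x-> ARM  → end ARM, rejected
w2: Trace: LOCK -x-> COOL -y-> LOCK -y-> COOL -y-> LOCK -y-> COOL -y-> LOCK -x-> COOL  → end COOL, accepted
w3: Trace: LOCK -y-> COOL -y-> LOCK -y-> COOL -y-> LOCK -y-> COOL -x-> RECV -x-> RECV -x-> RECV  → end RECV, accepted
w4: Trace: LOCK -y-> COOL -y-> LOCK -y-> COOL -x-> RECV -x-> RECV -x-> RECV -x-> RECV -x-> RECV  → end RECV, accepted

w2, w3, w4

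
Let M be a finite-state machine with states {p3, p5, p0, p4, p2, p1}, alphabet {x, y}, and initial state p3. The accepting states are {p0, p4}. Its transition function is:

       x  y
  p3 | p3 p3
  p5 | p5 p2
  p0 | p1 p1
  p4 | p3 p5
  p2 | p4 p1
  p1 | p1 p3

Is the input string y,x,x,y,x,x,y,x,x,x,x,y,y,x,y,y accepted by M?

No

start at p3
read 'y': p3 → p3
read 'x': p3 → p3
read 'x': p3 → p3
read 'y': p3 → p3
read 'x': p3 → p3
read 'x': p3 → p3
read 'y': p3 → p3
read 'x': p3 → p3
read 'x': p3 → p3
read 'x': p3 → p3
read 'x': p3 → p3
read 'y': p3 → p3
read 'y': p3 → p3
read 'x': p3 → p3
read 'y': p3 → p3
read 'y': p3 → p3
End state p3 is not accepting.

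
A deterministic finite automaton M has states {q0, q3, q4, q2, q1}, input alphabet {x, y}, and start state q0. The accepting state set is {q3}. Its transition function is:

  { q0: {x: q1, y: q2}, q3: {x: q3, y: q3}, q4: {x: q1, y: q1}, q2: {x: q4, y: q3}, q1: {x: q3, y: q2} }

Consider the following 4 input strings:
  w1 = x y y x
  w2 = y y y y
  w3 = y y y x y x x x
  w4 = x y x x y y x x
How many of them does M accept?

w1:
  start at q0
  read 'x': q0 → q1
  read 'y': q1 → q2
  read 'y': q2 → q3
  read 'x': q3 → q3
  end q3, accepted
w2:
  start at q0
  read 'y': q0 → q2
  read 'y': q2 → q3
  read 'y': q3 → q3
  read 'y': q3 → q3
  end q3, accepted
w3:
  start at q0
  read 'y': q0 → q2
  read 'y': q2 → q3
  read 'y': q3 → q3
  read 'x': q3 → q3
  read 'y': q3 → q3
  read 'x': q3 → q3
  read 'x': q3 → q3
  read 'x': q3 → q3
  end q3, accepted
w4:
  start at q0
  read 'x': q0 → q1
  read 'y': q1 → q2
  read 'x': q2 → q4
  read 'x': q4 → q1
  read 'y': q1 → q2
  read 'y': q2 → q3
  read 'x': q3 → q3
  read 'x': q3 → q3
  end q3, accepted

4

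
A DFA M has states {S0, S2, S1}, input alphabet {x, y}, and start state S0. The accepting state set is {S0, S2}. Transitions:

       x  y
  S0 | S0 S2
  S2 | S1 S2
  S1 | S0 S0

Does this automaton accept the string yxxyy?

start at S0
read 'y': S0 → S2
read 'x': S2 → S1
read 'x': S1 → S0
read 'y': S0 → S2
read 'y': S2 → S2
End state S2 is accepting.

Yes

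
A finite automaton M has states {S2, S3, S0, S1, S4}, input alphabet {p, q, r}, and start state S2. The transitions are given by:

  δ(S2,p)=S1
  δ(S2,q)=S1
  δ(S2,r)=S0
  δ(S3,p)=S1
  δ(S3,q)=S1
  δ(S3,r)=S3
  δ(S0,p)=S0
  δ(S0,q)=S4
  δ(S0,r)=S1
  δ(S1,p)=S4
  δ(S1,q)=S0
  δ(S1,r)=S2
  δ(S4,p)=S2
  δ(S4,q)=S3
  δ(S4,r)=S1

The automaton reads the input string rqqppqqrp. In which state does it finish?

S1

Trace: S2 -r-> S0 -q-> S4 -q-> S3 -p-> S1 -p-> S4 -q-> S3 -q-> S1 -r-> S2 -p-> S1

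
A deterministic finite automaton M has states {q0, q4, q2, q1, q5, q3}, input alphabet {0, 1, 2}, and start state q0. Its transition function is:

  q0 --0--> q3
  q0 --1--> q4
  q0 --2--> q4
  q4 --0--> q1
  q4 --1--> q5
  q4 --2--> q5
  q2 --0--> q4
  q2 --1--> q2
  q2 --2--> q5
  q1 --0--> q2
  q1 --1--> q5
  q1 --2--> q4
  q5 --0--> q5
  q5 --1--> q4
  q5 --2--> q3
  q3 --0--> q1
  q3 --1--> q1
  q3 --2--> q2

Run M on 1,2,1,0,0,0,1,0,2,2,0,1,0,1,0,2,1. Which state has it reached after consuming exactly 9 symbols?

q3

Trace: q0 -1-> q4 -2-> q5 -1-> q4 -0-> q1 -0-> q2 -0-> q4 -1-> q5 -0-> q5 -2-> q3
After 9 symbols: q3.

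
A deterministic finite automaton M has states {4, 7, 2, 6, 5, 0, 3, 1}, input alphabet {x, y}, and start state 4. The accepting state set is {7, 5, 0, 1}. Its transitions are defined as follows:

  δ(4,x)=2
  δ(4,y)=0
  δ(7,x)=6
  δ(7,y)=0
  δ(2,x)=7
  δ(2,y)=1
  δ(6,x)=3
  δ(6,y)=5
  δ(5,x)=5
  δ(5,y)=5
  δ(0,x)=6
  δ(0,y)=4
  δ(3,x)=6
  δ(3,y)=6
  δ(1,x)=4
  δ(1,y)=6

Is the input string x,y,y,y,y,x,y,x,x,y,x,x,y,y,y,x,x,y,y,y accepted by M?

Trace: 4 -x-> 2 -y-> 1 -y-> 6 -y-> 5 -y-> 5 -x-> 5 -y-> 5 -x-> 5 -x-> 5 -y-> 5 -x-> 5 -x-> 5 -y-> 5 -y-> 5 -y-> 5 -x-> 5 -x-> 5 -y-> 5 -y-> 5 -y-> 5
End state 5 is accepting.

Yes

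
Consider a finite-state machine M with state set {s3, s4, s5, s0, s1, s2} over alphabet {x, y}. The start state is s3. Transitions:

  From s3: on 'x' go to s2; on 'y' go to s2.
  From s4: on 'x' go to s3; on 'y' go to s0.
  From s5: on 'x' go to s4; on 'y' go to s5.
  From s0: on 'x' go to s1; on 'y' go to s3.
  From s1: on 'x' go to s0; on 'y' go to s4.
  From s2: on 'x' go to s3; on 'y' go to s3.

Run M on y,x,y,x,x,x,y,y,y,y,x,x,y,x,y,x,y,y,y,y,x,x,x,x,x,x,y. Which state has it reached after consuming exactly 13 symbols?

s2

Trace: s3 -y-> s2 -x-> s3 -y-> s2 -x-> s3 -x-> s2 -x-> s3 -y-> s2 -y-> s3 -y-> s2 -y-> s3 -x-> s2 -x-> s3 -y-> s2
After 13 symbols: s2.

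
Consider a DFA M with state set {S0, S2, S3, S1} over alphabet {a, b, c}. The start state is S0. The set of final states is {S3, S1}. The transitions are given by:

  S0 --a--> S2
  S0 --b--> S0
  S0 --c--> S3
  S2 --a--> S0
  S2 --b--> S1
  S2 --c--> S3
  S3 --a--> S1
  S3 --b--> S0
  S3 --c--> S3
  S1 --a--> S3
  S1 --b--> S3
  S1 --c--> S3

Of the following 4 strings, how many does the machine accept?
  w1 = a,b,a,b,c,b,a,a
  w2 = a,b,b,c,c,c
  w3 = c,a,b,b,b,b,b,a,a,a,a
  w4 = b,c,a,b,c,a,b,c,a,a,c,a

w1:
  start at S0
  read 'a': S0 → S2
  read 'b': S2 → S1
  read 'a': S1 → S3
  read 'b': S3 → S0
  read 'c': S0 → S3
  read 'b': S3 → S0
  read 'a': S0 → S2
  read 'a': S2 → S0
  end S0, rejected
w2:
  start at S0
  read 'a': S0 → S2
  read 'b': S2 → S1
  read 'b': S1 → S3
  read 'c': S3 → S3
  read 'c': S3 → S3
  read 'c': S3 → S3
  end S3, accepted
w3:
  start at S0
  read 'c': S0 → S3
  read 'a': S3 → S1
  read 'b': S1 → S3
  read 'b': S3 → S0
  read 'b': S0 → S0
  read 'b': S0 → S0
  read 'b': S0 → S0
  read 'a': S0 → S2
  read 'a': S2 → S0
  read 'a': S0 → S2
  read 'a': S2 → S0
  end S0, rejected
w4:
  start at S0
  read 'b': S0 → S0
  read 'c': S0 → S3
  read 'a': S3 → S1
  read 'b': S1 → S3
  read 'c': S3 → S3
  read 'a': S3 → S1
  read 'b': S1 → S3
  read 'c': S3 → S3
  read 'a': S3 → S1
  read 'a': S1 → S3
  read 'c': S3 → S3
  read 'a': S3 → S1
  end S1, accepted

2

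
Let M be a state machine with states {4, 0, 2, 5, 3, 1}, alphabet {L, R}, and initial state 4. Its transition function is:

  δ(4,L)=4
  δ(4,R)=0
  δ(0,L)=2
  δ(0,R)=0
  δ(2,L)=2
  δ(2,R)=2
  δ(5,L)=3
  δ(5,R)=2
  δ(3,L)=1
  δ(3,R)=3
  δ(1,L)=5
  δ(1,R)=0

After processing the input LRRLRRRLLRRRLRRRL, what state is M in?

start at 4
read 'L': 4 → 4
read 'R': 4 → 0
read 'R': 0 → 0
read 'L': 0 → 2
read 'R': 2 → 2
read 'R': 2 → 2
read 'R': 2 → 2
read 'L': 2 → 2
read 'L': 2 → 2
read 'R': 2 → 2
read 'R': 2 → 2
read 'R': 2 → 2
read 'L': 2 → 2
read 'R': 2 → 2
read 'R': 2 → 2
read 'R': 2 → 2
read 'L': 2 → 2

2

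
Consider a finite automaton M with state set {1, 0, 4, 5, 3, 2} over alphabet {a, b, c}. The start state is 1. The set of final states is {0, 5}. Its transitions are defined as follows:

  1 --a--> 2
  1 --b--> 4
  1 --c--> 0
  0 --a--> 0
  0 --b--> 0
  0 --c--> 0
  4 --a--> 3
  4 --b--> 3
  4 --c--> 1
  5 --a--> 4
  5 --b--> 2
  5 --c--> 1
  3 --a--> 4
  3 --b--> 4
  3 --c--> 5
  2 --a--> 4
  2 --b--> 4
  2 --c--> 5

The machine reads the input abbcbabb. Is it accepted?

No

1 → 2 → 4 → 3 → 5 → 2 → 4 → 3 → 4
End state 4 is not accepting.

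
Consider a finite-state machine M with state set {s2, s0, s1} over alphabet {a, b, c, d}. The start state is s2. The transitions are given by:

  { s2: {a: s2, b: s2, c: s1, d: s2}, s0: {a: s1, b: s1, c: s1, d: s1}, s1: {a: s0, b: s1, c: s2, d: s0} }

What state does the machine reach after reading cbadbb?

s2 → s1 → s1 → s0 → s1 → s1 → s1

s1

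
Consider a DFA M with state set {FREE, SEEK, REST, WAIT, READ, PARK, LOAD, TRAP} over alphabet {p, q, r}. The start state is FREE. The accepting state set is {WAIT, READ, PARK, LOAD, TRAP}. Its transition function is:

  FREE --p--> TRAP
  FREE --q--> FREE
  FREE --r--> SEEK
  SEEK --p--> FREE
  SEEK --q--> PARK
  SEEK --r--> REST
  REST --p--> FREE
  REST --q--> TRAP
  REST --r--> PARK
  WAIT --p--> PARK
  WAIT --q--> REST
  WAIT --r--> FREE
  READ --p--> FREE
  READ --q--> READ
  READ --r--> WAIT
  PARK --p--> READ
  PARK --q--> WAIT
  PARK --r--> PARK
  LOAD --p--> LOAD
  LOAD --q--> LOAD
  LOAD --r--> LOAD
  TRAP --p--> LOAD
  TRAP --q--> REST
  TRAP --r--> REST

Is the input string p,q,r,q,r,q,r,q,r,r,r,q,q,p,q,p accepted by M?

Yes

start at FREE
read 'p': FREE → TRAP
read 'q': TRAP → REST
read 'r': REST → PARK
read 'q': PARK → WAIT
read 'r': WAIT → FREE
read 'q': FREE → FREE
read 'r': FREE → SEEK
read 'q': SEEK → PARK
read 'r': PARK → PARK
read 'r': PARK → PARK
read 'r': PARK → PARK
read 'q': PARK → WAIT
read 'q': WAIT → REST
read 'p': REST → FREE
read 'q': FREE → FREE
read 'p': FREE → TRAP
End state TRAP is accepting.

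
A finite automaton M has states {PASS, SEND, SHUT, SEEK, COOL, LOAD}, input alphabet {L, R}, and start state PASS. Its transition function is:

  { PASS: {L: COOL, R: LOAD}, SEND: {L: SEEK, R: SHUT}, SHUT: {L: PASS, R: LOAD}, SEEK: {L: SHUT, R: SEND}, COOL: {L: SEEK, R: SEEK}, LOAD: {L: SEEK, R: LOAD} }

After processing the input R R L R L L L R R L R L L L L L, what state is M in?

SEEK

Trace: PASS -R-> LOAD -R-> LOAD -L-> SEEK -R-> SEND -L-> SEEK -L-> SHUT -L-> PASS -R-> LOAD -R-> LOAD -L-> SEEK -R-> SEND -L-> SEEK -L-> SHUT -L-> PASS -L-> COOL -L-> SEEK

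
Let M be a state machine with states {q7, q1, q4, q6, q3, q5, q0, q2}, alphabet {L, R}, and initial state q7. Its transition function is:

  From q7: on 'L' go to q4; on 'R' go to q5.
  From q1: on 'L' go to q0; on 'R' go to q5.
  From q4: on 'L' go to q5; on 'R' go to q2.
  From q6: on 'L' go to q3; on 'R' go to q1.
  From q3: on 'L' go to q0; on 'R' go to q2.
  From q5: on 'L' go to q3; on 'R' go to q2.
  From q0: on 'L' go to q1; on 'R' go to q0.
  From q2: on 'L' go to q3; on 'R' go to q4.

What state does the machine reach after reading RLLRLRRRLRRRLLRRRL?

start at q7
read 'R': q7 → q5
read 'L': q5 → q3
read 'L': q3 → q0
read 'R': q0 → q0
read 'L': q0 → q1
read 'R': q1 → q5
read 'R': q5 → q2
read 'R': q2 → q4
read 'L': q4 → q5
read 'R': q5 → q2
read 'R': q2 → q4
read 'R': q4 → q2
read 'L': q2 → q3
read 'L': q3 → q0
read 'R': q0 → q0
read 'R': q0 → q0
read 'R': q0 → q0
read 'L': q0 → q1

q1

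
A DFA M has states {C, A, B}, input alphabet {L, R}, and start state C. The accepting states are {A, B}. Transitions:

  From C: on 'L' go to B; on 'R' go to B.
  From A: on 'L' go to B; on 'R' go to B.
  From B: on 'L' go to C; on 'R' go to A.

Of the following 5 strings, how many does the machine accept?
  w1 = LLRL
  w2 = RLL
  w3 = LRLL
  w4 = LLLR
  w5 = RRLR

w1:
  start at C
  read 'L': C → B
  read 'L': B → C
  read 'R': C → B
  read 'L': B → C
  end C, rejected
w2:
  start at C
  read 'R': C → B
  read 'L': B → C
  read 'L': C → B
  end B, accepted
w3:
  start at C
  read 'L': C → B
  read 'R': B → A
  read 'L': A → B
  read 'L': B → C
  end C, rejected
w4:
  start at C
  read 'L': C → B
  read 'L': B → C
  read 'L': C → B
  read 'R': B → A
  end A, accepted
w5:
  start at C
  read 'R': C → B
  read 'R': B → A
  read 'L': A → B
  read 'R': B → A
  end A, accepted

3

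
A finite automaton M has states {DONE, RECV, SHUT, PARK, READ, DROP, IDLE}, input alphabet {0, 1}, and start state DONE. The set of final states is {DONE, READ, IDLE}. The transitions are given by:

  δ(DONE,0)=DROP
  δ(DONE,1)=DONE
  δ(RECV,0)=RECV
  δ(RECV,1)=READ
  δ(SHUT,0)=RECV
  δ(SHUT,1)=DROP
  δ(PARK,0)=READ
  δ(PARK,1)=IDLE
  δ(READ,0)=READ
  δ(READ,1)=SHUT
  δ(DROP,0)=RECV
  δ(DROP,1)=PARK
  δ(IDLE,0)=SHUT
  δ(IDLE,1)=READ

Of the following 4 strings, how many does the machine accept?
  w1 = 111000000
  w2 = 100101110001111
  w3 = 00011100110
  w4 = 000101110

w1:
  start at DONE
  read '1': DONE → DONE
  read '1': DONE → DONE
  read '1': DONE → DONE
  read '0': DONE → DROP
  read '0': DROP → RECV
  read '0': RECV → RECV
  read '0': RECV → RECV
  read '0': RECV → RECV
  read '0': RECV → RECV
  end RECV, rejected
w2:
  start at DONE
  read '1': DONE → DONE
  read '0': DONE → DROP
  read '0': DROP → RECV
  read '1': RECV → READ
  read '0': READ → READ
  read '1': READ → SHUT
  read '1': SHUT → DROP
  read '1': DROP → PARK
  read '0': PARK → READ
  read '0': READ → READ
  read '0': READ → READ
  read '1': READ → SHUT
  read '1': SHUT → DROP
  read '1': DROP → PARK
  read '1': PARK → IDLE
  end IDLE, accepted
w3:
  start at DONE
  read '0': DONE → DROP
  read '0': DROP → RECV
  read '0': RECV → RECV
  read '1': RECV → READ
  read '1': READ → SHUT
  read '1': SHUT → DROP
  read '0': DROP → RECV
  read '0': RECV → RECV
  read '1': RECV → READ
  read '1': READ → SHUT
  read '0': SHUT → RECV
  end RECV, rejected
w4:
  start at DONE
  read '0': DONE → DROP
  read '0': DROP → RECV
  read '0': RECV → RECV
  read '1': RECV → READ
  read '0': READ → READ
  read '1': READ → SHUT
  read '1': SHUT → DROP
  read '1': DROP → PARK
  read '0': PARK → READ
  end READ, accepted

2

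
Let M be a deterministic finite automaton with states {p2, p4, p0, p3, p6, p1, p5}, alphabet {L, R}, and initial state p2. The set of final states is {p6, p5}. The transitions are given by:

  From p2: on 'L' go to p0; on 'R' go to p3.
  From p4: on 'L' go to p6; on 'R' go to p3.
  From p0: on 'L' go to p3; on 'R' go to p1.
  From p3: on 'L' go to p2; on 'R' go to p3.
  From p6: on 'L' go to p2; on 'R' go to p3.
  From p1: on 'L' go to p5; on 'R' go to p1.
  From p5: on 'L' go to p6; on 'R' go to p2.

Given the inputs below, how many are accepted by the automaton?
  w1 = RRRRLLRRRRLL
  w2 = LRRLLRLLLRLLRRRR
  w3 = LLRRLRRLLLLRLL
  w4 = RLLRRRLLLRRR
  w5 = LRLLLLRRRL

2

w1: Trace: p2 -R-> p3 -R-> p3 -R-> p3 -R-> p3 -L-> p2 -L-> p0 -R-> p1 -R-> p1 -R-> p1 -R-> p1 -L-> p5 -L-> p6  → end p6, accepted
w2: Trace: p2 -L-> p0 -R-> p1 -R-> p1 -L-> p5 -L-> p6 -R-> p3 -L-> p2 -L-> p0 -L-> p3 -R-> p3 -L-> p2 -L-> p0 -R-> p1 -R-> p1 -R-> p1 -R-> p1  → end p1, rejected
w3: Trace: p2 -L-> p0 -L-> p3 -R-> p3 -R-> p3 -L-> p2 -R-> p3 -R-> p3 -L-> p2 -L-> p0 -L-> p3 -L-> p2 -R-> p3 -L-> p2 -L-> p0  → end p0, rejected
w4: Trace: p2 -R-> p3 -L-> p2 -L-> p0 -R-> p1 -R-> p1 -R-> p1 -L-> p5 -L-> p6 -L-> p2 -R-> p3 -R-> p3 -R-> p3  → end p3, rejected
w5: Trace: p2 -L-> p0 -R-> p1 -L-> p5 -L-> p6 -L-> p2 -L-> p0 -R-> p1 -R-> p1 -R-> p1 -L-> p5  → end p5, accepted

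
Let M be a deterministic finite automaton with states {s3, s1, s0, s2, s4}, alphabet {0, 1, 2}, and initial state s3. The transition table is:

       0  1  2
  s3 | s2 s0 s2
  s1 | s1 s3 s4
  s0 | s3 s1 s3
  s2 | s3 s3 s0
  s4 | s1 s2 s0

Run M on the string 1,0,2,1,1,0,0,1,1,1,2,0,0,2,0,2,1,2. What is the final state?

Trace: s3 -1-> s0 -0-> s3 -2-> s2 -1-> s3 -1-> s0 -0-> s3 -0-> s2 -1-> s3 -1-> s0 -1-> s1 -2-> s4 -0-> s1 -0-> s1 -2-> s4 -0-> s1 -2-> s4 -1-> s2 -2-> s0

s0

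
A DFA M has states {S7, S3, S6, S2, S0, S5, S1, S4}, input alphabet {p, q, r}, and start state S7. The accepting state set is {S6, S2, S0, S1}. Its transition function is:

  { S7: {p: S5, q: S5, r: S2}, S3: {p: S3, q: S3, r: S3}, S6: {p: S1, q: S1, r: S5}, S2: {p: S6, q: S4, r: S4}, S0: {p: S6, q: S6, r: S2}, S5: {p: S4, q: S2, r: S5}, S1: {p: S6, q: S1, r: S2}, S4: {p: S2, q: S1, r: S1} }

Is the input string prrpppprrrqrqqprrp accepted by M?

Trace: S7 -p-> S5 -r-> S5 -r-> S5 -p-> S4 -p-> S2 -p-> S6 -p-> S1 -r-> S2 -r-> S4 -r-> S1 -q-> S1 -r-> S2 -q-> S4 -q-> S1 -p-> S6 -r-> S5 -r-> S5 -p-> S4
End state S4 is not accepting.

No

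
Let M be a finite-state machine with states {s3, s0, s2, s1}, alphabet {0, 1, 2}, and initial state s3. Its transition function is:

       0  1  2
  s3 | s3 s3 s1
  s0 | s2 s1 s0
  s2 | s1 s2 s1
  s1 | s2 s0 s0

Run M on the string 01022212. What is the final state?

Trace: s3 -0-> s3 -1-> s3 -0-> s3 -2-> s1 -2-> s0 -2-> s0 -1-> s1 -2-> s0

s0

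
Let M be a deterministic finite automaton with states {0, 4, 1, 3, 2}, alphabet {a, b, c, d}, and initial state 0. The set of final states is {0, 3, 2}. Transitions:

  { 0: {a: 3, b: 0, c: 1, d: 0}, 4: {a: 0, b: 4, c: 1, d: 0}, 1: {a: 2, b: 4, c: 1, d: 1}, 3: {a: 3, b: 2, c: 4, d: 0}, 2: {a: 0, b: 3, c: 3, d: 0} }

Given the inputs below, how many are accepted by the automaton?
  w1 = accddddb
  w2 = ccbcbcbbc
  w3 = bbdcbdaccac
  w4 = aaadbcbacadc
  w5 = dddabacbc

1

w1: Trace: 0 -a-> 3 -c-> 4 -c-> 1 -d-> 1 -d-> 1 -d-> 1 -d-> 1 -b-> 4  → end 4, rejected
w2: Trace: 0 -c-> 1 -c-> 1 -b-> 4 -c-> 1 -b-> 4 -c-> 1 -b-> 4 -b-> 4 -c-> 1  → end 1, rejected
w3: Trace: 0 -b-> 0 -b-> 0 -d-> 0 -c-> 1 -b-> 4 -d-> 0 -a-> 3 -c-> 4 -c-> 1 -a-> 2 -c-> 3  → end 3, accepted
w4: Trace: 0 -a-> 3 -a-> 3 -a-> 3 -d-> 0 -b-> 0 -c-> 1 -b-> 4 -a-> 0 -c-> 1 -a-> 2 -d-> 0 -c-> 1  → end 1, rejected
w5: Trace: 0 -d-> 0 -d-> 0 -d-> 0 -a-> 3 -b-> 2 -a-> 0 -c-> 1 -b-> 4 -c-> 1  → end 1, rejected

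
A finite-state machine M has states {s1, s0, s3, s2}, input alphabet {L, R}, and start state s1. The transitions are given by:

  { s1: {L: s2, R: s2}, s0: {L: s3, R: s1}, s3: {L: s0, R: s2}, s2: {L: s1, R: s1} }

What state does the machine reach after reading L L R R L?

s1 → s2 → s1 → s2 → s1 → s2

s2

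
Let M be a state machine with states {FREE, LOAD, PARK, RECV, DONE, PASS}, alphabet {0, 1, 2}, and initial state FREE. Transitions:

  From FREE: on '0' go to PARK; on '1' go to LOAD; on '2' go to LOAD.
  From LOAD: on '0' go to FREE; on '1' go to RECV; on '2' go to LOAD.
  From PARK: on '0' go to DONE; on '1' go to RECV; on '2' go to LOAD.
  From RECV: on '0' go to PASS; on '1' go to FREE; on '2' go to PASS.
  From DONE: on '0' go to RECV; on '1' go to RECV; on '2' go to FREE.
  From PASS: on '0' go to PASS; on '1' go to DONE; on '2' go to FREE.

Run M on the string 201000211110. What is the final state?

FREE → LOAD → FREE → LOAD → FREE → PARK → DONE → FREE → LOAD → RECV → FREE → LOAD → FREE

FREE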